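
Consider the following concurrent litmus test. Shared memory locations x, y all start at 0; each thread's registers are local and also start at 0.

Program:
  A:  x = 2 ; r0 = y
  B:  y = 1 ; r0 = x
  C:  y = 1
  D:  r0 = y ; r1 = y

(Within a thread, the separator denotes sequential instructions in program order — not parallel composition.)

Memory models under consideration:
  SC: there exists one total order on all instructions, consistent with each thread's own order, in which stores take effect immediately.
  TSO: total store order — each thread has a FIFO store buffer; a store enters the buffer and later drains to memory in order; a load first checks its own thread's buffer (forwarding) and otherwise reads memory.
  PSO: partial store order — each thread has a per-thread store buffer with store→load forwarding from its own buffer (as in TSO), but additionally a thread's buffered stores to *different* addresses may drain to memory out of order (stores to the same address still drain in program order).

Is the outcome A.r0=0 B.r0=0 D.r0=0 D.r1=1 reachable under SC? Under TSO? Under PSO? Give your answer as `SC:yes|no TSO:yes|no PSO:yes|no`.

SC:no TSO:yes PSO:yes

outcome vector order: (A.r0,B.r0,D.r0,D.r1)
SC: 9 outcomes — {(0,2,0,0) (0,2,0,1) (0,2,1,1) (1,0,0,0) (1,0,0,1) (1,0,1,1) (1,2,0,0) (1,2,0,1) (1,2,1,1)}
TSO: 12 outcomes — {(0,0,0,0) (0,0,0,1) (0,0,1,1) (0,2,0,0) (0,2,0,1) (0,2,1,1) (1,0,0,0) (1,0,0,1) (1,0,1,1) (1,2,0,0) (1,2,0,1) (1,2,1,1)}
PSO: 12 outcomes — {(0,0,0,0) (0,0,0,1) (0,0,1,1) (0,2,0,0) (0,2,0,1) (0,2,1,1) (1,0,0,0) (1,0,0,1) (1,0,1,1) (1,2,0,0) (1,2,0,1) (1,2,1,1)}
target (0,0,0,1) ∈ {TSO,PSO}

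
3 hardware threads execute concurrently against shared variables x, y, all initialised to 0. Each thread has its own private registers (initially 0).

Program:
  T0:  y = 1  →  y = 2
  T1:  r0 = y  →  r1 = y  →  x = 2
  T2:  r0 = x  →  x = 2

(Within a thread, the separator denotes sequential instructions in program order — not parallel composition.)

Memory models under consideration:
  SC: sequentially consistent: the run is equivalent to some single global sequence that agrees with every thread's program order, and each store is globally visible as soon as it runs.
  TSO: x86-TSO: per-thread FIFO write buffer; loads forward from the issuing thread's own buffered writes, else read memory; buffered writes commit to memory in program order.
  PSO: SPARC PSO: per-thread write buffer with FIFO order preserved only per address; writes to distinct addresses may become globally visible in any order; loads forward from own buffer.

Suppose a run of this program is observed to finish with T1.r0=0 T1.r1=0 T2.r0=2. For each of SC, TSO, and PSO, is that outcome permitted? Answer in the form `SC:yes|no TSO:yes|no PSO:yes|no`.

outcome vector order: (T1.r0,T1.r1,T2.r0)
[SC] allowed = {(0,0,0); (0,0,2); (0,1,0); (0,1,2); (0,2,0); (0,2,2); (1,1,0); (1,1,2); (1,2,0); (1,2,2); (2,2,0); (2,2,2)}
[TSO] allowed = {(0,0,0); (0,0,2); (0,1,0); (0,1,2); (0,2,0); (0,2,2); (1,1,0); (1,1,2); (1,2,0); (1,2,2); (2,2,0); (2,2,2)}
[PSO] allowed = {(0,0,0); (0,0,2); (0,1,0); (0,1,2); (0,2,0); (0,2,2); (1,1,0); (1,1,2); (1,2,0); (1,2,2); (2,2,0); (2,2,2)}
target (0,0,2) ∈ {SC,TSO,PSO}

SC:yes TSO:yes PSO:yes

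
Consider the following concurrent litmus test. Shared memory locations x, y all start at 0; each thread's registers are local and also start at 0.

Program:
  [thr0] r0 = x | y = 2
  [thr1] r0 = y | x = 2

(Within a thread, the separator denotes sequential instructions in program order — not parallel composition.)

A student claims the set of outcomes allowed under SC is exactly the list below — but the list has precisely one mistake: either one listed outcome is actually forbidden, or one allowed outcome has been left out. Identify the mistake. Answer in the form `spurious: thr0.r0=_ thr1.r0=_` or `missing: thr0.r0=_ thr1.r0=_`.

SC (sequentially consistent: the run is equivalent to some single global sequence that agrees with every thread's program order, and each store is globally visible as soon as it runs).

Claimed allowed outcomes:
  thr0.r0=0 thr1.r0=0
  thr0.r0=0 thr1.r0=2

missing: thr0.r0=2 thr1.r0=0

outcome vector order: (thr0.r0,thr1.r0)
under SC → (0,0), (0,2), (2,0)
SC∖claimed = {(2,0)}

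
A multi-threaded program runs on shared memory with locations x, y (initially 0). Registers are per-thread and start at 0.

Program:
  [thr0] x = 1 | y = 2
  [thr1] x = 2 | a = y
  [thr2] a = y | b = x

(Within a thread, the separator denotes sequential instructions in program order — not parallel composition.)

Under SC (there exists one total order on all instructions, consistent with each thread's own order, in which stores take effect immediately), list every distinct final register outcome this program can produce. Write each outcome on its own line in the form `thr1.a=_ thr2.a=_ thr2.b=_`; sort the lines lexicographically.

outcome vector order: (thr1.a,thr2.a,thr2.b)
|SC outcomes| = 10

thr1.a=0 thr2.a=0 thr2.b=0
thr1.a=0 thr2.a=0 thr2.b=1
thr1.a=0 thr2.a=0 thr2.b=2
thr1.a=0 thr2.a=2 thr2.b=1
thr1.a=0 thr2.a=2 thr2.b=2
thr1.a=2 thr2.a=0 thr2.b=0
thr1.a=2 thr2.a=0 thr2.b=1
thr1.a=2 thr2.a=0 thr2.b=2
thr1.a=2 thr2.a=2 thr2.b=1
thr1.a=2 thr2.a=2 thr2.b=2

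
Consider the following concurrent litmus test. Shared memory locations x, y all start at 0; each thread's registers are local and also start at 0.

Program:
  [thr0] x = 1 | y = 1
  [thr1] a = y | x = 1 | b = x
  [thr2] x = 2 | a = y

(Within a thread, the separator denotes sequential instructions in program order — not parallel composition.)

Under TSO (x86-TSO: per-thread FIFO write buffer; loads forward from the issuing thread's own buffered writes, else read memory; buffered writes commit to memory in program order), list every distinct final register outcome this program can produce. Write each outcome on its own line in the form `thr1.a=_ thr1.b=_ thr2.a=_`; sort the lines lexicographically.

outcome vector order: (thr1.a,thr1.b,thr2.a)
|TSO outcomes| = 8

thr1.a=0 thr1.b=1 thr2.a=0
thr1.a=0 thr1.b=1 thr2.a=1
thr1.a=0 thr1.b=2 thr2.a=0
thr1.a=0 thr1.b=2 thr2.a=1
thr1.a=1 thr1.b=1 thr2.a=0
thr1.a=1 thr1.b=1 thr2.a=1
thr1.a=1 thr1.b=2 thr2.a=0
thr1.a=1 thr1.b=2 thr2.a=1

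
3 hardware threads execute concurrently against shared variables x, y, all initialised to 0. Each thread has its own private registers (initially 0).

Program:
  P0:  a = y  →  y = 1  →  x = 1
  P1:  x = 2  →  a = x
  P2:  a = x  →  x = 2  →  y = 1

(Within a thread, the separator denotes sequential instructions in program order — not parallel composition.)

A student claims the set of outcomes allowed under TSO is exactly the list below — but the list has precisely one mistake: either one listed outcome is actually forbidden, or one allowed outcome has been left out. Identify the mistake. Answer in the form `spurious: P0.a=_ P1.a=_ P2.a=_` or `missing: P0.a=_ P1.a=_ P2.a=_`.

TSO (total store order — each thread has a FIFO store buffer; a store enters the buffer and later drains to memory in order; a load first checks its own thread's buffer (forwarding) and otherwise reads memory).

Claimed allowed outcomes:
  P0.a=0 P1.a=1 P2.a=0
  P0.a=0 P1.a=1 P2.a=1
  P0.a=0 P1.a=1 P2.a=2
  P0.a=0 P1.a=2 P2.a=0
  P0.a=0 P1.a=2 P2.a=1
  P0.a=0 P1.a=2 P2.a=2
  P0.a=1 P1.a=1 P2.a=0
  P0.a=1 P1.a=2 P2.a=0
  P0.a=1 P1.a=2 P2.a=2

outcome vector order: (P0.a,P1.a,P2.a)
under TSO → 010, 011, 012, 020, 021, 022, 110, 112, 120, 122
TSO∖claimed = {112}

missing: P0.a=1 P1.a=1 P2.a=2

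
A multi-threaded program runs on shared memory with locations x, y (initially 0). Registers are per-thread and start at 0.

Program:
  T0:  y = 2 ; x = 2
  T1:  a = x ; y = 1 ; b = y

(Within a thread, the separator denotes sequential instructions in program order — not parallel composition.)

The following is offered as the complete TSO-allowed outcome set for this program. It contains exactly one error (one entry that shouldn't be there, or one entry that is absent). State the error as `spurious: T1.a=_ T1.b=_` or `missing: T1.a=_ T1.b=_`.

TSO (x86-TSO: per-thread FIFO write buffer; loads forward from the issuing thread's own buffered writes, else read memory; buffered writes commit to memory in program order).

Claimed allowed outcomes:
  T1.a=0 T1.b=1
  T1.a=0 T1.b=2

missing: T1.a=2 T1.b=1

outcome vector order: (T1.a,T1.b)
TSO: 3 outcomes — {0/1 0/2 2/1}
TSO∖claimed = {2/1}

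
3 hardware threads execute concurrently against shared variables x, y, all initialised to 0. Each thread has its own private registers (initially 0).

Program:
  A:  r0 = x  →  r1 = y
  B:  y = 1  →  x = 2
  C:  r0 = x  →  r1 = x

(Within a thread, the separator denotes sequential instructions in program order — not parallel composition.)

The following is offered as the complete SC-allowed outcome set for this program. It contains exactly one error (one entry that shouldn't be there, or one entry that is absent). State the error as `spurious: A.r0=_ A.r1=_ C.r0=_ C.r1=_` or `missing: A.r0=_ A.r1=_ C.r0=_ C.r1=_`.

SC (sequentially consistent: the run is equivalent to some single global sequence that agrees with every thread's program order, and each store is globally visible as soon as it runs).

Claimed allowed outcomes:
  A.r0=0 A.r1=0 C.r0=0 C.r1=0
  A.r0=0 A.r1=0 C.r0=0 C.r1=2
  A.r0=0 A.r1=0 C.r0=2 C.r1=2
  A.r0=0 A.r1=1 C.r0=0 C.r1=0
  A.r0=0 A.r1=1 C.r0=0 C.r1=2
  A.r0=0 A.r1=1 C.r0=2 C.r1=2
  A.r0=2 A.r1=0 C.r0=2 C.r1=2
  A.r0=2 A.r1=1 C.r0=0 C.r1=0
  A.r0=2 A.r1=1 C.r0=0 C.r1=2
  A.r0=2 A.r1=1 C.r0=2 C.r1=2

outcome vector order: (A.r0,A.r1,C.r0,C.r1)
SC (9): 0/0/0/0 0/0/0/2 0/0/2/2 0/1/0/0 0/1/0/2 0/1/2/2 2/1/0/0 2/1/0/2 2/1/2/2
claimed∖SC = {2/0/2/2}

spurious: A.r0=2 A.r1=0 C.r0=2 C.r1=2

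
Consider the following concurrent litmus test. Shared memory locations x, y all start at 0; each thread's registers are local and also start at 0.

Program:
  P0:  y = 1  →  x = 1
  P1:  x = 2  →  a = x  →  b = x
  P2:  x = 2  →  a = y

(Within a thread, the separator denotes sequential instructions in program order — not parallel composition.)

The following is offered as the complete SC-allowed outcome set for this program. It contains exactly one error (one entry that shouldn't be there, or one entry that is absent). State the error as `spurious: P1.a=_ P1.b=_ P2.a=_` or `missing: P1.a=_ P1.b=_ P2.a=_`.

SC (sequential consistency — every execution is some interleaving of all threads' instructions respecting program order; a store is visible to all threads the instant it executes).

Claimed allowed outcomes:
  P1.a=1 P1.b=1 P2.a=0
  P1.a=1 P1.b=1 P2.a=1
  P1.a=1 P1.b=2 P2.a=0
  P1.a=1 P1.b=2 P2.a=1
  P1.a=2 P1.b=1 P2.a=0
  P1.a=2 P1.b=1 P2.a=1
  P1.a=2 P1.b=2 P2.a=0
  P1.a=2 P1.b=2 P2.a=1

outcome vector order: (P1.a,P1.b,P2.a)
SC: 7 outcomes — {(1,1,0) (1,1,1) (1,2,1) (2,1,0) (2,1,1) (2,2,0) (2,2,1)}
claimed∖SC = {(1,2,0)}

spurious: P1.a=1 P1.b=2 P2.a=0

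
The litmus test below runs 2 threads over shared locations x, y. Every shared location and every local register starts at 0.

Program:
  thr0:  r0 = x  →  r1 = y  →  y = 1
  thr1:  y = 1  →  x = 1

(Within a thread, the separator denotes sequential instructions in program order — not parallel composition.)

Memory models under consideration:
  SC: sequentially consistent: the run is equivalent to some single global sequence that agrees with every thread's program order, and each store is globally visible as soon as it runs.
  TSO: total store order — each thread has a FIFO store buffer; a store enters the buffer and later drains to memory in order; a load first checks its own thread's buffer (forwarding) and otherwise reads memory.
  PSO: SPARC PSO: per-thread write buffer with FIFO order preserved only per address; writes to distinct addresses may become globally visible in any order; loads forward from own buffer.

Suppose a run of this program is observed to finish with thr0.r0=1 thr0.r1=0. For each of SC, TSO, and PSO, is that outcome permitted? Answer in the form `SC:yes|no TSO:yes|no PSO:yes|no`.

SC:no TSO:no PSO:yes

outcome vector order: (thr0.r0,thr0.r1)
[SC] allowed = {(0,0) (0,1) (1,1)}
[TSO] allowed = {(0,0) (0,1) (1,1)}
[PSO] allowed = {(0,0) (0,1) (1,0) (1,1)}
target (1,0) ∈ {PSO}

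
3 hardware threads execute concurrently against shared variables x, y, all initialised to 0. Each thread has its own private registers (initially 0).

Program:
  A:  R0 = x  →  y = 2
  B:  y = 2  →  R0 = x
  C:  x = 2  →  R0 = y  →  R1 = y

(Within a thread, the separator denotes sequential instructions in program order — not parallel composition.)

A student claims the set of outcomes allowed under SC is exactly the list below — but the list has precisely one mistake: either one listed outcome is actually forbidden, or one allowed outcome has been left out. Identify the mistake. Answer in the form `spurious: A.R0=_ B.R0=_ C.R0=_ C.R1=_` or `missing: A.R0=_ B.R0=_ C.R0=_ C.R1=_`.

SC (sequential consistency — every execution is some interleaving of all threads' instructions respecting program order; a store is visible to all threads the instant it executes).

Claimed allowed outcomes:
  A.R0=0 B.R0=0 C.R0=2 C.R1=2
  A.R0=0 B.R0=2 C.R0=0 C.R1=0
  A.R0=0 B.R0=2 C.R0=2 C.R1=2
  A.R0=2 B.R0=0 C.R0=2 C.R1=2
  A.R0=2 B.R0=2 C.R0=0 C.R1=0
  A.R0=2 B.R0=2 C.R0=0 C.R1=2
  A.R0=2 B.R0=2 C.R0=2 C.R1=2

missing: A.R0=0 B.R0=2 C.R0=0 C.R1=2

outcome vector order: (A.R0,B.R0,C.R0,C.R1)
under SC → 0/0/2/2 0/2/0/0 0/2/0/2 0/2/2/2 2/0/2/2 2/2/0/0 2/2/0/2 2/2/2/2
SC∖claimed = {0/2/0/2}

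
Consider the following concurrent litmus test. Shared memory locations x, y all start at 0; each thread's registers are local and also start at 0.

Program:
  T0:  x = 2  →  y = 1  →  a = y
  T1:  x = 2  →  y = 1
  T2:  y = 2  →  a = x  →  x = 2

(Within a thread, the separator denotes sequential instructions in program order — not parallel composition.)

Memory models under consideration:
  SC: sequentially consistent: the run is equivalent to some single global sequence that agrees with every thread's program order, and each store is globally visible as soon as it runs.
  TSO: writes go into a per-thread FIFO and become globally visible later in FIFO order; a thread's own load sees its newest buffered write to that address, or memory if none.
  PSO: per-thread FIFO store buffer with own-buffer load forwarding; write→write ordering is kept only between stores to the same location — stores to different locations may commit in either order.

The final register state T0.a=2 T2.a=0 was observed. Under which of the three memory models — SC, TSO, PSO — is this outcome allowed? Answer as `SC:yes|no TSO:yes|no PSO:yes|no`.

outcome vector order: (T0.a,T2.a)
[SC] allowed = {1/0 1/2 2/2}
[TSO] allowed = {1/0 1/2 2/0 2/2}
[PSO] allowed = {1/0 1/2 2/0 2/2}
target 2/0 ∈ {TSO,PSO}

SC:no TSO:yes PSO:yes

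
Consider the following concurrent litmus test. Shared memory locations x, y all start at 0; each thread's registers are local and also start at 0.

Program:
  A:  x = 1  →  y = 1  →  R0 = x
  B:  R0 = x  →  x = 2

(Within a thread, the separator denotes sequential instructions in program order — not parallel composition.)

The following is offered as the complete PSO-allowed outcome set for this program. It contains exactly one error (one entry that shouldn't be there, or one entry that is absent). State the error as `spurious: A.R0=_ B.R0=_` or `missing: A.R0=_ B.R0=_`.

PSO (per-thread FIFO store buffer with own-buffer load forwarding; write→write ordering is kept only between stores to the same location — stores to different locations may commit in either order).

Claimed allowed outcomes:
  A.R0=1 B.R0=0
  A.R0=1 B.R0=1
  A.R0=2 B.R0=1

missing: A.R0=2 B.R0=0

outcome vector order: (A.R0,B.R0)
PSO (4): (1,0), (1,1), (2,0), (2,1)
PSO∖claimed = {(2,0)}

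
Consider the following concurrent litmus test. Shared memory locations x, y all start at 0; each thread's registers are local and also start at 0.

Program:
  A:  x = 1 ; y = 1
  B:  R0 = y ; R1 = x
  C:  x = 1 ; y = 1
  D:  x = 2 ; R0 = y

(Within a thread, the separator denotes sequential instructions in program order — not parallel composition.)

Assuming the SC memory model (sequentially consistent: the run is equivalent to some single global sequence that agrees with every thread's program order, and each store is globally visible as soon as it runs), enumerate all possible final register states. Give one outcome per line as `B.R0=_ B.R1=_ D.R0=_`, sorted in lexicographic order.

outcome vector order: (B.R0,B.R1,D.R0)
|SC outcomes| = 10

B.R0=0 B.R1=0 D.R0=0
B.R0=0 B.R1=0 D.R0=1
B.R0=0 B.R1=1 D.R0=0
B.R0=0 B.R1=1 D.R0=1
B.R0=0 B.R1=2 D.R0=0
B.R0=0 B.R1=2 D.R0=1
B.R0=1 B.R1=1 D.R0=0
B.R0=1 B.R1=1 D.R0=1
B.R0=1 B.R1=2 D.R0=0
B.R0=1 B.R1=2 D.R0=1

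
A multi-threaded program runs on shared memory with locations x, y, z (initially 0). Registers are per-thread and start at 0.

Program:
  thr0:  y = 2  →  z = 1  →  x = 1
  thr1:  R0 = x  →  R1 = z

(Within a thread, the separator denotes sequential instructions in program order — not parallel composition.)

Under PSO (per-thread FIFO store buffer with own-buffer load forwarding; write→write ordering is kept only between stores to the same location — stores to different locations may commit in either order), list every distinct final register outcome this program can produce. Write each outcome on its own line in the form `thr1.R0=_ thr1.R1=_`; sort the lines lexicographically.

outcome vector order: (thr1.R0,thr1.R1)
|PSO outcomes| = 4

thr1.R0=0 thr1.R1=0
thr1.R0=0 thr1.R1=1
thr1.R0=1 thr1.R1=0
thr1.R0=1 thr1.R1=1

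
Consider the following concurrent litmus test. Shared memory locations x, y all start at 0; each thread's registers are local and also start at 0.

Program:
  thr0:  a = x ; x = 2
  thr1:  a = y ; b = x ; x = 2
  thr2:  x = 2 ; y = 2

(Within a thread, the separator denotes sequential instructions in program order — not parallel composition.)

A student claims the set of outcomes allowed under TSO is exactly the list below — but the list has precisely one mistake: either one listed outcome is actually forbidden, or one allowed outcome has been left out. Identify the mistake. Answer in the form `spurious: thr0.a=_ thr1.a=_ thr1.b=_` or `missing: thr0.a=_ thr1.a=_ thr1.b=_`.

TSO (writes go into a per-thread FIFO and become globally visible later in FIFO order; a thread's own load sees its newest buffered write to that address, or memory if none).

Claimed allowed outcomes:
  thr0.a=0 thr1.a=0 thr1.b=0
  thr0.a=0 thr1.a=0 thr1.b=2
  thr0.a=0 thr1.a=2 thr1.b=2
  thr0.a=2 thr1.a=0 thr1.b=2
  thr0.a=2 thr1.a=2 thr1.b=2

missing: thr0.a=2 thr1.a=0 thr1.b=0

outcome vector order: (thr0.a,thr1.a,thr1.b)
TSO: 6 outcomes — {<0 0 0>; <0 0 2>; <0 2 2>; <2 0 0>; <2 0 2>; <2 2 2>}
TSO∖claimed = {<2 0 0>}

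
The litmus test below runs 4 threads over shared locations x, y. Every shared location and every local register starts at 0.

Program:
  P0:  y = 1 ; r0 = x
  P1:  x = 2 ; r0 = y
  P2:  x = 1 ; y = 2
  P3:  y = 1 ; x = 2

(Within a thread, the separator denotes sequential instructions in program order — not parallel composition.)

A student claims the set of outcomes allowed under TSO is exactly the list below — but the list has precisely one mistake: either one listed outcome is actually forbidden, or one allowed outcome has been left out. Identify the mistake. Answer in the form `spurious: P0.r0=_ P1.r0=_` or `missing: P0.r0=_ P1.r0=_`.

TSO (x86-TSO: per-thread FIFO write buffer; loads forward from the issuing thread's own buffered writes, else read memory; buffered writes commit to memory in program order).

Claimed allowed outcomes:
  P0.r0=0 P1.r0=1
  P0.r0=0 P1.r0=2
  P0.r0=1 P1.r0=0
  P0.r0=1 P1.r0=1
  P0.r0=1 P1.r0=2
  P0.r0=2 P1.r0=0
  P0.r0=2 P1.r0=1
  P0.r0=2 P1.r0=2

missing: P0.r0=0 P1.r0=0

outcome vector order: (P0.r0,P1.r0)
[TSO] allowed = {00; 01; 02; 10; 11; 12; 20; 21; 22}
TSO∖claimed = {00}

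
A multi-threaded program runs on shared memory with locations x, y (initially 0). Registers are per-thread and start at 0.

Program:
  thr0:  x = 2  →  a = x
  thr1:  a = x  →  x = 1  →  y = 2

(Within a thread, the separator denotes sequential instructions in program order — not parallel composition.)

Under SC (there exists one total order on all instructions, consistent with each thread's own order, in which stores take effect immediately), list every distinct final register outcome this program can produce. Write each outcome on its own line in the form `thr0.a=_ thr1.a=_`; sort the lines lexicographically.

thr0.a=1 thr1.a=0
thr0.a=1 thr1.a=2
thr0.a=2 thr1.a=0
thr0.a=2 thr1.a=2

outcome vector order: (thr0.a,thr1.a)
|SC outcomes| = 4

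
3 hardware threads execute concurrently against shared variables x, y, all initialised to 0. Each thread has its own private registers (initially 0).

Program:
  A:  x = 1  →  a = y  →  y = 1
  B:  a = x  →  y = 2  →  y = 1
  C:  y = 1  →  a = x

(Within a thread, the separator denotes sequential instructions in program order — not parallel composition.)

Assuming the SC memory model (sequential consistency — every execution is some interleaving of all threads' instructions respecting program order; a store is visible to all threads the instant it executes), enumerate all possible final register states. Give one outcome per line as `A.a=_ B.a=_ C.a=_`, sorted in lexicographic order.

outcome vector order: (A.a,B.a,C.a)
|SC outcomes| = 10

A.a=0 B.a=0 C.a=1
A.a=0 B.a=1 C.a=1
A.a=1 B.a=0 C.a=0
A.a=1 B.a=0 C.a=1
A.a=1 B.a=1 C.a=0
A.a=1 B.a=1 C.a=1
A.a=2 B.a=0 C.a=0
A.a=2 B.a=0 C.a=1
A.a=2 B.a=1 C.a=0
A.a=2 B.a=1 C.a=1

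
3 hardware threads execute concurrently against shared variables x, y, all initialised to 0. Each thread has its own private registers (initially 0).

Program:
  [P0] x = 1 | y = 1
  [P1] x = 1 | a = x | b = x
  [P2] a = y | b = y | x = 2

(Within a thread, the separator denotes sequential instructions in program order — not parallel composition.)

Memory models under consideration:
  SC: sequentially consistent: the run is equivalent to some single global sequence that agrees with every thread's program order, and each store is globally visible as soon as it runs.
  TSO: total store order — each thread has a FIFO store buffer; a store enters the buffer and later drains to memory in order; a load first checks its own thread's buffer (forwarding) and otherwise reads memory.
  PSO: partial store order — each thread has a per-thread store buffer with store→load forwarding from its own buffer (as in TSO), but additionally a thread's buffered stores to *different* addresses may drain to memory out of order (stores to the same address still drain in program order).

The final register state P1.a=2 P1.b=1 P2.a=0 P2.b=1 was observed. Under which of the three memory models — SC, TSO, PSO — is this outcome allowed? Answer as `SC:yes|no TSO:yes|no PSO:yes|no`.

outcome vector order: (P1.a,P1.b,P2.a,P2.b)
under SC → 1100, 1101, 1111, 1200, 1201, 1211, 2100, 2200, 2201, 2211
under TSO → 1100, 1101, 1111, 1200, 1201, 1211, 2100, 2200, 2201, 2211
under PSO → 1100, 1101, 1111, 1200, 1201, 1211, 2100, 2101, 2111, 2200, 2201, 2211
target 2101 ∈ {PSO}

SC:no TSO:no PSO:yes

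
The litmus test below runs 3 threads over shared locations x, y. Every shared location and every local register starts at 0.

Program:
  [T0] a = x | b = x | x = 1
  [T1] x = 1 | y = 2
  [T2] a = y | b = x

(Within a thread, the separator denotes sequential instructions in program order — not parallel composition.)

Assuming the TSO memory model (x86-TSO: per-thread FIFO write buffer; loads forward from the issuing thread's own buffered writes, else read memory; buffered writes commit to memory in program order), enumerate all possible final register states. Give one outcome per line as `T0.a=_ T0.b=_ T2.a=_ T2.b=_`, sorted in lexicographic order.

outcome vector order: (T0.a,T0.b,T2.a,T2.b)
|TSO outcomes| = 9

T0.a=0 T0.b=0 T2.a=0 T2.b=0
T0.a=0 T0.b=0 T2.a=0 T2.b=1
T0.a=0 T0.b=0 T2.a=2 T2.b=1
T0.a=0 T0.b=1 T2.a=0 T2.b=0
T0.a=0 T0.b=1 T2.a=0 T2.b=1
T0.a=0 T0.b=1 T2.a=2 T2.b=1
T0.a=1 T0.b=1 T2.a=0 T2.b=0
T0.a=1 T0.b=1 T2.a=0 T2.b=1
T0.a=1 T0.b=1 T2.a=2 T2.b=1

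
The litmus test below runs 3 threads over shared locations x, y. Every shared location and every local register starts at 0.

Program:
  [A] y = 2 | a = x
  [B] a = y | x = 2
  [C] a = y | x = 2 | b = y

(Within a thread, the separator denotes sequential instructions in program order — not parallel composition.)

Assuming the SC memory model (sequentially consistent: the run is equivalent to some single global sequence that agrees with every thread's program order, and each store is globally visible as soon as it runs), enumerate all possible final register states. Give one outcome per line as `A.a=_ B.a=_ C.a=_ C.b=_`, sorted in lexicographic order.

outcome vector order: (A.a,B.a,C.a,C.b)
|SC outcomes| = 10

A.a=0 B.a=0 C.a=0 C.b=2
A.a=0 B.a=0 C.a=2 C.b=2
A.a=0 B.a=2 C.a=0 C.b=2
A.a=0 B.a=2 C.a=2 C.b=2
A.a=2 B.a=0 C.a=0 C.b=0
A.a=2 B.a=0 C.a=0 C.b=2
A.a=2 B.a=0 C.a=2 C.b=2
A.a=2 B.a=2 C.a=0 C.b=0
A.a=2 B.a=2 C.a=0 C.b=2
A.a=2 B.a=2 C.a=2 C.b=2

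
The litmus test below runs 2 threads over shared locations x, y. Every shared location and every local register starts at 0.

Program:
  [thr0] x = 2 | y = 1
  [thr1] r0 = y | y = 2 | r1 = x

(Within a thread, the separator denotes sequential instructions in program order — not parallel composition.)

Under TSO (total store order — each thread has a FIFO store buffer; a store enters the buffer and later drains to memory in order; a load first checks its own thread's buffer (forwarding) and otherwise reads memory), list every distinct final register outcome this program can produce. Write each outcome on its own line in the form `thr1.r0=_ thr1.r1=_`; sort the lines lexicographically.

outcome vector order: (thr1.r0,thr1.r1)
|TSO outcomes| = 3

thr1.r0=0 thr1.r1=0
thr1.r0=0 thr1.r1=2
thr1.r0=1 thr1.r1=2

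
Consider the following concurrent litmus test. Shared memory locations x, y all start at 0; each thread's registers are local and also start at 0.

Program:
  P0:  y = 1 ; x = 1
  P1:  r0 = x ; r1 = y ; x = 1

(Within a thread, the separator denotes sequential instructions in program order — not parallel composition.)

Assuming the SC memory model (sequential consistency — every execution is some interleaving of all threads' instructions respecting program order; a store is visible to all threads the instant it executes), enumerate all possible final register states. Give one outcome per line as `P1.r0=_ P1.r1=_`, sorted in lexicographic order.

outcome vector order: (P1.r0,P1.r1)
|SC outcomes| = 3

P1.r0=0 P1.r1=0
P1.r0=0 P1.r1=1
P1.r0=1 P1.r1=1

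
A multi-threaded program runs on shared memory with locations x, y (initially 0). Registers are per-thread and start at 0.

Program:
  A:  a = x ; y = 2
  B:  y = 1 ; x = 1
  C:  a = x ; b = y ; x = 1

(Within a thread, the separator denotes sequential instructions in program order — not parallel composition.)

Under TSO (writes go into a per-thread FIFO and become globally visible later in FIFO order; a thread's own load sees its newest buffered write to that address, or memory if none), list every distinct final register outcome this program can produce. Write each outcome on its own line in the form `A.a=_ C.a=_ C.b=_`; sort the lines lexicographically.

A.a=0 C.a=0 C.b=0
A.a=0 C.a=0 C.b=1
A.a=0 C.a=0 C.b=2
A.a=0 C.a=1 C.b=1
A.a=0 C.a=1 C.b=2
A.a=1 C.a=0 C.b=0
A.a=1 C.a=0 C.b=1
A.a=1 C.a=0 C.b=2
A.a=1 C.a=1 C.b=1
A.a=1 C.a=1 C.b=2

outcome vector order: (A.a,C.a,C.b)
|TSO outcomes| = 10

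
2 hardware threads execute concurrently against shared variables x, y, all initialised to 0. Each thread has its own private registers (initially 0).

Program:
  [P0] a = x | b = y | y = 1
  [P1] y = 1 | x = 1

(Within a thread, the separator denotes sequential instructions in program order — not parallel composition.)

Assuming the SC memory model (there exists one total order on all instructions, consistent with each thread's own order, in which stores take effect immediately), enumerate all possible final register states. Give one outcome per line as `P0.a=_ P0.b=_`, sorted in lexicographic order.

outcome vector order: (P0.a,P0.b)
|SC outcomes| = 3

P0.a=0 P0.b=0
P0.a=0 P0.b=1
P0.a=1 P0.b=1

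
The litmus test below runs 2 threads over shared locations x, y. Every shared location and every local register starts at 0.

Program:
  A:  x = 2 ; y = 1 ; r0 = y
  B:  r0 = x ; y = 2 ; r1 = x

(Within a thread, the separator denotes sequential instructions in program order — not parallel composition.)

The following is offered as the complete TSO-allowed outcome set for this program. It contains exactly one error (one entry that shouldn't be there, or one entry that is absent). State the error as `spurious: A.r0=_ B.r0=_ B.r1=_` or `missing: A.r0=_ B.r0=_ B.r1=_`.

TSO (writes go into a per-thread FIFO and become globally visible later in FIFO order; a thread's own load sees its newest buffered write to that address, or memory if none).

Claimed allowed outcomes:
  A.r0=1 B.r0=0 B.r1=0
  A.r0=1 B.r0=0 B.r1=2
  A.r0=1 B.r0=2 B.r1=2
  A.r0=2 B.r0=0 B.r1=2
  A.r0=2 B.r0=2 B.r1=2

outcome vector order: (A.r0,B.r0,B.r1)
TSO (6): 100, 102, 122, 200, 202, 222
TSO∖claimed = {200}

missing: A.r0=2 B.r0=0 B.r1=0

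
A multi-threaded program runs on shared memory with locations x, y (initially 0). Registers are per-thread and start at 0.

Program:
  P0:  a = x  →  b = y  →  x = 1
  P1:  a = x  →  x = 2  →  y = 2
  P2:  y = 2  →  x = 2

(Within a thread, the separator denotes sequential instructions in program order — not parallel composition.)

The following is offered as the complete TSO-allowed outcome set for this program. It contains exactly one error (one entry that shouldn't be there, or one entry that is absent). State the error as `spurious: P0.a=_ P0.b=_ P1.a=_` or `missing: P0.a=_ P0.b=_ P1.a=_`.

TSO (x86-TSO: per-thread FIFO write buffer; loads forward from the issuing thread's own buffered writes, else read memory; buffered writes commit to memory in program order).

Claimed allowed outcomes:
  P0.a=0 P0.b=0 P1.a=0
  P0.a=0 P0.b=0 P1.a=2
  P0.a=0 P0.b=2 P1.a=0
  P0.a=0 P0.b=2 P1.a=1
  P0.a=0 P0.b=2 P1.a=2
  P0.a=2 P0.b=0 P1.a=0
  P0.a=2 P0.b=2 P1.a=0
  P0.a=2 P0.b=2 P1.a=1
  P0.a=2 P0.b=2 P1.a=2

outcome vector order: (P0.a,P0.b,P1.a)
TSO (10): 000, 001, 002, 020, 021, 022, 200, 220, 221, 222
TSO∖claimed = {001}

missing: P0.a=0 P0.b=0 P1.a=1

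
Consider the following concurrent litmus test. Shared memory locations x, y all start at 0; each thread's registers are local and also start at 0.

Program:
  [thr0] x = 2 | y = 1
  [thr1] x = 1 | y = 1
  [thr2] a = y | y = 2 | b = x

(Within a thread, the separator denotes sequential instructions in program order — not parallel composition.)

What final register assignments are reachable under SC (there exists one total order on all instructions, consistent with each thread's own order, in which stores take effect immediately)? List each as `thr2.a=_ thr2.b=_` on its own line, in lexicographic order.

thr2.a=0 thr2.b=0
thr2.a=0 thr2.b=1
thr2.a=0 thr2.b=2
thr2.a=1 thr2.b=1
thr2.a=1 thr2.b=2

outcome vector order: (thr2.a,thr2.b)
|SC outcomes| = 5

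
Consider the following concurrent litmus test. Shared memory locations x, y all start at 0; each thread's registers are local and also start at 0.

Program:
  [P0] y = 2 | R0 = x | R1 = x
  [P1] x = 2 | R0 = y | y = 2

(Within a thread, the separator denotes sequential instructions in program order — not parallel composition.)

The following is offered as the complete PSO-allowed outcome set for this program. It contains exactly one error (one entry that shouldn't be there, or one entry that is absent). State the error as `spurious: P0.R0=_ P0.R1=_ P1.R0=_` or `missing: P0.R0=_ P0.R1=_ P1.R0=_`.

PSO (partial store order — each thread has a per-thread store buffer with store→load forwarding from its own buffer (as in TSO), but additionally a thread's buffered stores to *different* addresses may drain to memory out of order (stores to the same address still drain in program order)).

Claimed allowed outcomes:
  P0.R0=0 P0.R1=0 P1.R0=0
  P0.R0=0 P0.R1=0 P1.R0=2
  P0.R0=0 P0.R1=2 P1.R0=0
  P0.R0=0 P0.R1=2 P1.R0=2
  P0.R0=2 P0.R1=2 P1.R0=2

outcome vector order: (P0.R0,P0.R1,P1.R0)
under PSO → (0,0,0), (0,0,2), (0,2,0), (0,2,2), (2,2,0), (2,2,2)
PSO∖claimed = {(2,2,0)}

missing: P0.R0=2 P0.R1=2 P1.R0=0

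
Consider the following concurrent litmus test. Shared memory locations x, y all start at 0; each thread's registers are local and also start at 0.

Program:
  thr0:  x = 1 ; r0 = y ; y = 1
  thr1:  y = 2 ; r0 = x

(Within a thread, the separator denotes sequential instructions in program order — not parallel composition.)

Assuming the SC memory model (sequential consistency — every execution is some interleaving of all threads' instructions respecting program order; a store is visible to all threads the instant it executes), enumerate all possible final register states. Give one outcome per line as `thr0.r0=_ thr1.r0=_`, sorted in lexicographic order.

outcome vector order: (thr0.r0,thr1.r0)
|SC outcomes| = 3

thr0.r0=0 thr1.r0=1
thr0.r0=2 thr1.r0=0
thr0.r0=2 thr1.r0=1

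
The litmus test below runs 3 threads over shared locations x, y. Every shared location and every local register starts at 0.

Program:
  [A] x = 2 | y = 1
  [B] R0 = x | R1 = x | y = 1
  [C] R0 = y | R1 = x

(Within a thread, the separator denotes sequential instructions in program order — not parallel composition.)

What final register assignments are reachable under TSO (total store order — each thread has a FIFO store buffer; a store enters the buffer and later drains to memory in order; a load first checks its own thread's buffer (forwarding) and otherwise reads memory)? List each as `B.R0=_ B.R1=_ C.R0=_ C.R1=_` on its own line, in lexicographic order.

outcome vector order: (B.R0,B.R1,C.R0,C.R1)
|TSO outcomes| = 10

B.R0=0 B.R1=0 C.R0=0 C.R1=0
B.R0=0 B.R1=0 C.R0=0 C.R1=2
B.R0=0 B.R1=0 C.R0=1 C.R1=0
B.R0=0 B.R1=0 C.R0=1 C.R1=2
B.R0=0 B.R1=2 C.R0=0 C.R1=0
B.R0=0 B.R1=2 C.R0=0 C.R1=2
B.R0=0 B.R1=2 C.R0=1 C.R1=2
B.R0=2 B.R1=2 C.R0=0 C.R1=0
B.R0=2 B.R1=2 C.R0=0 C.R1=2
B.R0=2 B.R1=2 C.R0=1 C.R1=2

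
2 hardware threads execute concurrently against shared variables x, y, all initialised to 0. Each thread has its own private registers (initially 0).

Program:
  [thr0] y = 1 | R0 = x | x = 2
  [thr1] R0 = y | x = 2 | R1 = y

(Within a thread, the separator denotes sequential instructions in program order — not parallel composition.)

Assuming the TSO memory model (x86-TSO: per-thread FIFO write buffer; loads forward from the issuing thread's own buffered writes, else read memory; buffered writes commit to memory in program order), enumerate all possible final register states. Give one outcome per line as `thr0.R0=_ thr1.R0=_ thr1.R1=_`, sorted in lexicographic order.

thr0.R0=0 thr1.R0=0 thr1.R1=0
thr0.R0=0 thr1.R0=0 thr1.R1=1
thr0.R0=0 thr1.R0=1 thr1.R1=1
thr0.R0=2 thr1.R0=0 thr1.R1=0
thr0.R0=2 thr1.R0=0 thr1.R1=1
thr0.R0=2 thr1.R0=1 thr1.R1=1

outcome vector order: (thr0.R0,thr1.R0,thr1.R1)
|TSO outcomes| = 6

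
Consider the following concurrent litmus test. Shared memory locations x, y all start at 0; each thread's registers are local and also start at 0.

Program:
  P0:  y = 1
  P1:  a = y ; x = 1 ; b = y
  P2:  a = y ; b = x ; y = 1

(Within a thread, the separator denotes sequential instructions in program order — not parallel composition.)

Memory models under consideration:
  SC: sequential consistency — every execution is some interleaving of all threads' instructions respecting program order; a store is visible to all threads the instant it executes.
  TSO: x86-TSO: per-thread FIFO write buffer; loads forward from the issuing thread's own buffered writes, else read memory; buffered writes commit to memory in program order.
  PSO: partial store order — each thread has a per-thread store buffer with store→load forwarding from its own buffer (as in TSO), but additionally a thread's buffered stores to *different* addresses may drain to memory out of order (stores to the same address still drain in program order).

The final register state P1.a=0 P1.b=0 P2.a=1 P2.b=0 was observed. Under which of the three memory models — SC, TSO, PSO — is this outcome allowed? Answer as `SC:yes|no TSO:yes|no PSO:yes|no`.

SC:no TSO:yes PSO:yes

outcome vector order: (P1.a,P1.b,P2.a,P2.b)
SC (11): 0/0/0/0; 0/0/0/1; 0/0/1/1; 0/1/0/0; 0/1/0/1; 0/1/1/0; 0/1/1/1; 1/1/0/0; 1/1/0/1; 1/1/1/0; 1/1/1/1
TSO (12): 0/0/0/0; 0/0/0/1; 0/0/1/0; 0/0/1/1; 0/1/0/0; 0/1/0/1; 0/1/1/0; 0/1/1/1; 1/1/0/0; 1/1/0/1; 1/1/1/0; 1/1/1/1
PSO (12): 0/0/0/0; 0/0/0/1; 0/0/1/0; 0/0/1/1; 0/1/0/0; 0/1/0/1; 0/1/1/0; 0/1/1/1; 1/1/0/0; 1/1/0/1; 1/1/1/0; 1/1/1/1
target 0/0/1/0 ∈ {TSO,PSO}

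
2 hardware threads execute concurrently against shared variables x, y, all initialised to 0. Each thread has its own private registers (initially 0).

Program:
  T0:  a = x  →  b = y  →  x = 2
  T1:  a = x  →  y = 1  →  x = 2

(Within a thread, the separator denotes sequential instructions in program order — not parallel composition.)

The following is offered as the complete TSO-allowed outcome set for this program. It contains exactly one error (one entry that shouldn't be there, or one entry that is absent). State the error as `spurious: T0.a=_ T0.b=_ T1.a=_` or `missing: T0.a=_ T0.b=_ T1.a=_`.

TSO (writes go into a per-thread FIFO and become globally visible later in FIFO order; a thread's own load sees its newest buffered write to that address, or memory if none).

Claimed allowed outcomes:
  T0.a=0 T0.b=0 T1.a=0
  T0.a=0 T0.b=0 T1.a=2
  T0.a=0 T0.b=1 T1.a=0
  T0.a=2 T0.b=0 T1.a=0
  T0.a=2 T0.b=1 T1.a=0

spurious: T0.a=2 T0.b=0 T1.a=0

outcome vector order: (T0.a,T0.b,T1.a)
under TSO → 000, 002, 010, 210
claimed∖TSO = {200}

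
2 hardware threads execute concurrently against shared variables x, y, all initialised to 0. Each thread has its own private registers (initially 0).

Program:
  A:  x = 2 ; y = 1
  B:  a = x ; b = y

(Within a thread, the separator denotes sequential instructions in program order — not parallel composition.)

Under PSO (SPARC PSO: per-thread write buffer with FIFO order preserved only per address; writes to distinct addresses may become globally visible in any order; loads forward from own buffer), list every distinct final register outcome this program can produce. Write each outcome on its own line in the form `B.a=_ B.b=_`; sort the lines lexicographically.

B.a=0 B.b=0
B.a=0 B.b=1
B.a=2 B.b=0
B.a=2 B.b=1

outcome vector order: (B.a,B.b)
|PSO outcomes| = 4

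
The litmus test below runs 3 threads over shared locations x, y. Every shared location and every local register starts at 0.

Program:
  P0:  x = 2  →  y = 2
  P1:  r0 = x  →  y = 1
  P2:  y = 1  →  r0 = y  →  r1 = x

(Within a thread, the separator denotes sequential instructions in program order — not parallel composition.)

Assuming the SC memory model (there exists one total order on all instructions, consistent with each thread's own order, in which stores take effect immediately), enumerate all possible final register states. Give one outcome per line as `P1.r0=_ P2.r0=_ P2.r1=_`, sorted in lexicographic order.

outcome vector order: (P1.r0,P2.r0,P2.r1)
|SC outcomes| = 6

P1.r0=0 P2.r0=1 P2.r1=0
P1.r0=0 P2.r0=1 P2.r1=2
P1.r0=0 P2.r0=2 P2.r1=2
P1.r0=2 P2.r0=1 P2.r1=0
P1.r0=2 P2.r0=1 P2.r1=2
P1.r0=2 P2.r0=2 P2.r1=2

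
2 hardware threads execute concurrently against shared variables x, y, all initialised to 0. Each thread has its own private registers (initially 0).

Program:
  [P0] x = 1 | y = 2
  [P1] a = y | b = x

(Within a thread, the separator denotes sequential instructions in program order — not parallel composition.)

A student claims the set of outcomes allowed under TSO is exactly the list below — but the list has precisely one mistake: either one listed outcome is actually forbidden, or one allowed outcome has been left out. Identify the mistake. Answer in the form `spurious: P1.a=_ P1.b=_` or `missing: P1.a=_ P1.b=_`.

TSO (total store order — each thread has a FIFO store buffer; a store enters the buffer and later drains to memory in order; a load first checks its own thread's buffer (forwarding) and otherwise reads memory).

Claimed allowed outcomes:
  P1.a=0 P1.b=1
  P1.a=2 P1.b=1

missing: P1.a=0 P1.b=0

outcome vector order: (P1.a,P1.b)
TSO (3): 00; 01; 21
TSO∖claimed = {00}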